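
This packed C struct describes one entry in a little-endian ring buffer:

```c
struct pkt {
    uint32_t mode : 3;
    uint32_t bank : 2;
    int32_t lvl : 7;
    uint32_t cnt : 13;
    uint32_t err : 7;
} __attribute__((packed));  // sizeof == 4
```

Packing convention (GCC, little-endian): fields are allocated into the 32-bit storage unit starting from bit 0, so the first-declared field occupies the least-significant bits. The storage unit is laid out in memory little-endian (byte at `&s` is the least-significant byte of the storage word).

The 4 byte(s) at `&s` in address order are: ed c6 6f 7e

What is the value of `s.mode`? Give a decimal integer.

[0]=0xed [1]=0xc6 [2]=0x6f [3]=0x7e (little-endian) → word 0x7e6fc6ed
mode [0+:3] = (word>>0) & 0x7 = 5  ←
bank [3+:2] = (word>>3) & 0x3 = 1
lvl [5+:7] = (word>>5) & 0x7f = 55
cnt [12+:13] = (word>>12) & 0x1fff = 1788
err [25+:7] = (word>>25) & 0x7f = 63

5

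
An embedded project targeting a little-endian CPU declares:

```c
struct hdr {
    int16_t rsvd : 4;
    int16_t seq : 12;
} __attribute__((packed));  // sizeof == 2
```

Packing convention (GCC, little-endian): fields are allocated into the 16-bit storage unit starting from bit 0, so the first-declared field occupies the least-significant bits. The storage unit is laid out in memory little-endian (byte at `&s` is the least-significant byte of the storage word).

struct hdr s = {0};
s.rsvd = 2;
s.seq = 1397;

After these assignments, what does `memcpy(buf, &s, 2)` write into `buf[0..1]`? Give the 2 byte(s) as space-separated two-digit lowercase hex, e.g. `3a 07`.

rsvd:4 = 2 → 0x2 << 0 → word 0x0002
seq:12 = 1397 → 0x575 << 4 → word 0x5752
word = 0x5752 → little-endian bytes:
  [0]=0x52  [1]=0x57

52 57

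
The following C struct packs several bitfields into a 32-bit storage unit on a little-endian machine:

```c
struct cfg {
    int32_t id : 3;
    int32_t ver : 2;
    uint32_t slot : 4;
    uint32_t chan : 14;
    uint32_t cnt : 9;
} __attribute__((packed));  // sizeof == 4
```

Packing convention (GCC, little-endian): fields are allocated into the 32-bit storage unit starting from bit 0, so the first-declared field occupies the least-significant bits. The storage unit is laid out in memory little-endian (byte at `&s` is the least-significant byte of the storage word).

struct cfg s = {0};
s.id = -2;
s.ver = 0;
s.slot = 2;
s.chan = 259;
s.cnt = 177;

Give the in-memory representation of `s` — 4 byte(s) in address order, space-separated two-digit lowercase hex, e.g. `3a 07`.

46 06 82 58

id (3b) val=-2 bits=0x6 at bit 0: 0x00000006
ver (2b) val=0 bits=0x0 at bit 3: 0x00000006
slot (4b) val=2 bits=0x2 at bit 5: 0x00000046
chan (14b) val=259 bits=0x103 at bit 9: 0x00020646
cnt (9b) val=177 bits=0xb1 at bit 23: 0x58820646
word = 0x58820646 → little-endian bytes:
  [0]=0x46  [1]=0x06  [2]=0x82  [3]=0x58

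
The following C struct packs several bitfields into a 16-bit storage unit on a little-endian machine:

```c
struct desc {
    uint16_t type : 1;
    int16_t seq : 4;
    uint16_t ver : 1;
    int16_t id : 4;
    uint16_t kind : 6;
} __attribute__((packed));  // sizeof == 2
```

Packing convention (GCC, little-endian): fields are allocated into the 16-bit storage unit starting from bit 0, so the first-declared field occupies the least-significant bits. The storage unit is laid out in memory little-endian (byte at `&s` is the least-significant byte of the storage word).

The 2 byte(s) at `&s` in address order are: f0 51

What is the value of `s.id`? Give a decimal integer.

7

[0]=0xf0 [1]=0x51 (little-endian) → word 0x51f0
type [0+:1] = (word>>0) & 0x1 = 0
seq [1+:4] = (word>>1) & 0xf = 8
ver [5+:1] = (word>>5) & 0x1 = 1
id [6+:4] = (word>>6) & 0xf = 7  ←
kind [10+:6] = (word>>10) & 0x3f = 20
id signed 4b, MSB=0: value = 7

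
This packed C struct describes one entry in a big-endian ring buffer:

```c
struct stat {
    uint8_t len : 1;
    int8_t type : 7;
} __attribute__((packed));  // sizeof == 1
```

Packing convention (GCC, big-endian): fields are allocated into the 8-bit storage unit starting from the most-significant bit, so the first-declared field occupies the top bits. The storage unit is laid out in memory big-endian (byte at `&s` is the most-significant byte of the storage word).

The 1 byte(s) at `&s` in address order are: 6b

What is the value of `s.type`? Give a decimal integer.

[0]=0x6b (big-endian) → word 0x6b
len:1 @ bit 7 → (0x6b>>7)&0x1 = 0x0
type:7 @ bit 0 → (0x6b>>0)&0x7f = 0x6b  ←
type signed 7b, MSB=1: 107 - 128 = -21

-21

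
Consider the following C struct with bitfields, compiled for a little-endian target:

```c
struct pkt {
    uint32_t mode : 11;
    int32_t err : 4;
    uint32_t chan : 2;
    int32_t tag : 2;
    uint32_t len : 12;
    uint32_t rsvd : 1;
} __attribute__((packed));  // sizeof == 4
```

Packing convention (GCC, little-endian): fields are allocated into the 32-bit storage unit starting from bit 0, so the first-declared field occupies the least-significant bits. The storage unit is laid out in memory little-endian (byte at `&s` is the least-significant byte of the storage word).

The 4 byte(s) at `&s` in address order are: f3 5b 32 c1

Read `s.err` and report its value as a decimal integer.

[0]=0xf3 [1]=0x5b [2]=0x32 [3]=0xc1 (little-endian) → word 0xc1325bf3
mode:11 @ bit 0 → (0xc1325bf3>>0)&0x7ff = 0x3f3
err:4 @ bit 11 → (0xc1325bf3>>11)&0xf = 0xb  ←
chan:2 @ bit 15 → (0xc1325bf3>>15)&0x3 = 0x0
tag:2 @ bit 17 → (0xc1325bf3>>17)&0x3 = 0x1
len:12 @ bit 19 → (0xc1325bf3>>19)&0xfff = 0x826
rsvd:1 @ bit 31 → (0xc1325bf3>>31)&0x1 = 0x1
err signed 4b, MSB=1: 11 - 16 = -5

-5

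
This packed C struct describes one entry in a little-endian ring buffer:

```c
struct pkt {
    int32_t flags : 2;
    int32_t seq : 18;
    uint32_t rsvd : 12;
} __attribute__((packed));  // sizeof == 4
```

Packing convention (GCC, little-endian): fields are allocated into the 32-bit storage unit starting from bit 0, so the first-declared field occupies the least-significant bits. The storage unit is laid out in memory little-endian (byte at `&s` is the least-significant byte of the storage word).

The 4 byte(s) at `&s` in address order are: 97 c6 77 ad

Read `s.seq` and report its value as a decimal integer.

[0]=0x97 [1]=0xc6 [2]=0x77 [3]=0xad (little-endian) → word 0xad77c697
flags:2 @ bit 0 → (0xad77c697>>0)&0x3 = 0x3
seq:18 @ bit 2 → (0xad77c697>>2)&0x3ffff = 0x1f1a5  ←
rsvd:12 @ bit 20 → (0xad77c697>>20)&0xfff = 0xad7
seq signed 18b, MSB=0: value = 127397

127397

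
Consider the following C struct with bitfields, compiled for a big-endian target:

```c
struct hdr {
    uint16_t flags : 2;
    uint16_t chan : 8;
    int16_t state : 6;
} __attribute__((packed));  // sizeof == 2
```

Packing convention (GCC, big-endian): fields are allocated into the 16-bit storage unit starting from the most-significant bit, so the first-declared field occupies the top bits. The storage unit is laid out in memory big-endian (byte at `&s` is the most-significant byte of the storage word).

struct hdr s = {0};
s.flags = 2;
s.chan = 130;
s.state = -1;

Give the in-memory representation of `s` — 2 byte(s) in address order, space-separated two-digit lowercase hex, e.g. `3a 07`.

flags (2b) val=2 bits=0x2 at bit 14: 0x8000
chan (8b) val=130 bits=0x82 at bit 6: 0xa080
state (6b) val=-1 bits=0x3f at bit 0: 0xa0bf
word = 0xa0bf → big-endian bytes:
  [0]=0xa0  [1]=0xbf

a0 bf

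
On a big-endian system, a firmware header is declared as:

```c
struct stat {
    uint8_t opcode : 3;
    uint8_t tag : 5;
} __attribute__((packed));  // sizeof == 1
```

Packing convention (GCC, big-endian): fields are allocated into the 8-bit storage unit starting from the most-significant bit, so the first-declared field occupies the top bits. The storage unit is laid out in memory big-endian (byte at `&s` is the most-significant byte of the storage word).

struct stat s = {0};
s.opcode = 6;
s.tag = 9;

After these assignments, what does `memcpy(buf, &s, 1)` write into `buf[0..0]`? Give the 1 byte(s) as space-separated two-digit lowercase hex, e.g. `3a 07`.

c9

opcode:3 = 6 → 0x6 << 5 → word 0xc0
tag:5 = 9 → 0x9 << 0 → word 0xc9
word = 0xc9 → big-endian bytes:
  [0]=0xc9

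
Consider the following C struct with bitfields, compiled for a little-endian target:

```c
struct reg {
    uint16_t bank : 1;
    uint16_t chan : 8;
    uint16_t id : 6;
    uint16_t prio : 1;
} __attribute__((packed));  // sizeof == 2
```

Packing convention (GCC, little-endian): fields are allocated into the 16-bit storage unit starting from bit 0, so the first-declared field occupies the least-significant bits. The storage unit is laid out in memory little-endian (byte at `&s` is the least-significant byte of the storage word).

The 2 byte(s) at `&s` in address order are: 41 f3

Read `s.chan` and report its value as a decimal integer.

[0]=0x41 [1]=0xf3 (little-endian) → word 0xf341
bank [0+:1] = (word>>0) & 0x1 = 1
chan [1+:8] = (word>>1) & 0xff = 160  ←
id [9+:6] = (word>>9) & 0x3f = 57
prio [15+:1] = (word>>15) & 0x1 = 1

160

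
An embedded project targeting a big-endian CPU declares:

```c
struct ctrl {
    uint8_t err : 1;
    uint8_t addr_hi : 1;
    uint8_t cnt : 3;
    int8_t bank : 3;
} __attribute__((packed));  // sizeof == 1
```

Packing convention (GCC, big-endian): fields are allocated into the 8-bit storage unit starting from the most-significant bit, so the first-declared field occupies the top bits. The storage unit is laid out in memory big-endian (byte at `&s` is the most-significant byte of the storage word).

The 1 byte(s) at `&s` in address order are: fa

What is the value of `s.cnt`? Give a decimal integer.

7

[0]=0xfa (big-endian) → word 0xfa
err [7+:1] = (word>>7) & 0x1 = 1
addr_hi [6+:1] = (word>>6) & 0x1 = 1
cnt [3+:3] = (word>>3) & 0x7 = 7  ←
bank [0+:3] = (word>>0) & 0x7 = 2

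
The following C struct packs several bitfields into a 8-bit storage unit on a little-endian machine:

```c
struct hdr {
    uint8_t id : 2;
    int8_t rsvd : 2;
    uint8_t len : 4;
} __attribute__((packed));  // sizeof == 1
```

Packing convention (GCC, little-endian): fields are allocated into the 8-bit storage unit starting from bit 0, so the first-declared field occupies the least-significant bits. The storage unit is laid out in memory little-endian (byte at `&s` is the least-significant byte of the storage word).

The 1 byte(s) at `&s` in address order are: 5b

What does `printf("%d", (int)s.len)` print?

[0]=0x5b (little-endian) → word 0x5b
id [0+:2] = (word>>0) & 0x3 = 3
rsvd [2+:2] = (word>>2) & 0x3 = 2
len [4+:4] = (word>>4) & 0xf = 5  ←

5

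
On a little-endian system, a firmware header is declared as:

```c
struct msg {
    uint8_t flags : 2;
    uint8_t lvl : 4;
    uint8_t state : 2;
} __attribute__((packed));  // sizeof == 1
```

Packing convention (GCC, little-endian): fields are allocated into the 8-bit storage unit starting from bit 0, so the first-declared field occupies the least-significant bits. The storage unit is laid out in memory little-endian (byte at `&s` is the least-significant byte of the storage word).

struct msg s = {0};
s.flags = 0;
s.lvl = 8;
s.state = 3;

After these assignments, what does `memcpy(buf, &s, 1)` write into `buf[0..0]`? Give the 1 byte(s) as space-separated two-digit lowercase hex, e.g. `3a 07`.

e0

flags:2 = 0 → 0x0 << 0 → word 0x00
lvl:4 = 8 → 0x8 << 2 → word 0x20
state:2 = 3 → 0x3 << 6 → word 0xe0
word = 0xe0 → little-endian bytes:
  [0]=0xe0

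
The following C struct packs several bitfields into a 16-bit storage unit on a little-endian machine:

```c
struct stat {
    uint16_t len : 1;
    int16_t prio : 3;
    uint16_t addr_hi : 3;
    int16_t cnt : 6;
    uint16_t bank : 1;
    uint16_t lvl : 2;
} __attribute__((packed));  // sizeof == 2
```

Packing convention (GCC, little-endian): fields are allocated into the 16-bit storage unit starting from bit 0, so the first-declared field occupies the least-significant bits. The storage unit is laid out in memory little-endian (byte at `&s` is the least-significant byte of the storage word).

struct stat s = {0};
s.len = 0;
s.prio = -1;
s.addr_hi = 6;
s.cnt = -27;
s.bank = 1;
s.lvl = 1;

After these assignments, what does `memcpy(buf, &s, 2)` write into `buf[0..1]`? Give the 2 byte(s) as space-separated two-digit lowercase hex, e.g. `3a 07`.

ee 72

len (1b) val=0 bits=0x0 at bit 0: 0x0000
prio (3b) val=-1 bits=0x7 at bit 1: 0x000e
addr_hi (3b) val=6 bits=0x6 at bit 4: 0x006e
cnt (6b) val=-27 bits=0x25 at bit 7: 0x12ee
bank (1b) val=1 bits=0x1 at bit 13: 0x32ee
lvl (2b) val=1 bits=0x1 at bit 14: 0x72ee
word = 0x72ee → little-endian bytes:
  [0]=0xee  [1]=0x72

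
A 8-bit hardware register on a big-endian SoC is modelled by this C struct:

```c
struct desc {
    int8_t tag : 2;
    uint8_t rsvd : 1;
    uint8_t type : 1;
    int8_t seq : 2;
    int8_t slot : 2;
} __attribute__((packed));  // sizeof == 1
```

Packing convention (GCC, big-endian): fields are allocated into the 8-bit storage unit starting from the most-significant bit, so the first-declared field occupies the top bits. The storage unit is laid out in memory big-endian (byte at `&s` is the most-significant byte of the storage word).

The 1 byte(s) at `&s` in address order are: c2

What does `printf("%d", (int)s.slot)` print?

-2

[0]=0xc2 (big-endian) → word 0xc2
tag:2 @ bit 6 → (0xc2>>6)&0x3 = 0x3
rsvd:1 @ bit 5 → (0xc2>>5)&0x1 = 0x0
type:1 @ bit 4 → (0xc2>>4)&0x1 = 0x0
seq:2 @ bit 2 → (0xc2>>2)&0x3 = 0x0
slot:2 @ bit 0 → (0xc2>>0)&0x3 = 0x2  ←
slot signed 2b, MSB=1: 2 - 4 = -2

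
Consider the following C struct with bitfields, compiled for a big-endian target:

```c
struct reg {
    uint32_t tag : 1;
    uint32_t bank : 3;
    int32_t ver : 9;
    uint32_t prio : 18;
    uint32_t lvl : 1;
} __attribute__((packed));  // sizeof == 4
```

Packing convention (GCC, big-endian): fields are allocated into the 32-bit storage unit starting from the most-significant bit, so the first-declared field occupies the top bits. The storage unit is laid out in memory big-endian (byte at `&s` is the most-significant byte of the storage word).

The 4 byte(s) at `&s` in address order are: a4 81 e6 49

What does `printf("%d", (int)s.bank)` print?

[0]=0xa4 [1]=0x81 [2]=0xe6 [3]=0x49 (big-endian) → word 0xa481e649
tag:1 @ bit 31 → (0xa481e649>>31)&0x1 = 0x1
bank:3 @ bit 28 → (0xa481e649>>28)&0x7 = 0x2  ←
ver:9 @ bit 19 → (0xa481e649>>19)&0x1ff = 0x90
prio:18 @ bit 1 → (0xa481e649>>1)&0x3ffff = 0xf324
lvl:1 @ bit 0 → (0xa481e649>>0)&0x1 = 0x1

2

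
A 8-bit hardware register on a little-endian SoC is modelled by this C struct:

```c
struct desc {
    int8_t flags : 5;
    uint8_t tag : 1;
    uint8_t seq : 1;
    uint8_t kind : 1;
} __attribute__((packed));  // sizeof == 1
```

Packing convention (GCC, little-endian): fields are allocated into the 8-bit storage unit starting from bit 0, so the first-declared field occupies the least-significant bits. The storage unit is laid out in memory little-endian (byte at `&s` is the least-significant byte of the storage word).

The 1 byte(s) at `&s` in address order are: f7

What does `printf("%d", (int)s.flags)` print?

-9

[0]=0xf7 (little-endian) → word 0xf7
flags:5 @ bit 0 → (0xf7>>0)&0x1f = 0x17  ←
tag:1 @ bit 5 → (0xf7>>5)&0x1 = 0x1
seq:1 @ bit 6 → (0xf7>>6)&0x1 = 0x1
kind:1 @ bit 7 → (0xf7>>7)&0x1 = 0x1
flags signed 5b, MSB=1: 23 - 32 = -9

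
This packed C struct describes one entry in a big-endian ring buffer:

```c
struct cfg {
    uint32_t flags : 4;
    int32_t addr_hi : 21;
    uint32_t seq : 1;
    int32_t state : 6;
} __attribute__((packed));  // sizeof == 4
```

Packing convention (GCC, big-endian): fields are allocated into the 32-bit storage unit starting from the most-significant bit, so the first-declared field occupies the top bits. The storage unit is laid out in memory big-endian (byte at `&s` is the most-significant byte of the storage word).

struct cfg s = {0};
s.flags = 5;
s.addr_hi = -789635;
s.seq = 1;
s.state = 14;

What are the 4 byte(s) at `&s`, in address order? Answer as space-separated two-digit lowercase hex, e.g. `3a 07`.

flags:4 = 5 → 0x5 << 28 → word 0x50000000
addr_hi:21 = -789635 → 0x13f37d << 7 → word 0x59f9be80
seq:1 = 1 → 0x1 << 6 → word 0x59f9bec0
state:6 = 14 → 0xe << 0 → word 0x59f9bece
word = 0x59f9bece → big-endian bytes:
  [0]=0x59  [1]=0xf9  [2]=0xbe  [3]=0xce

59 f9 be ce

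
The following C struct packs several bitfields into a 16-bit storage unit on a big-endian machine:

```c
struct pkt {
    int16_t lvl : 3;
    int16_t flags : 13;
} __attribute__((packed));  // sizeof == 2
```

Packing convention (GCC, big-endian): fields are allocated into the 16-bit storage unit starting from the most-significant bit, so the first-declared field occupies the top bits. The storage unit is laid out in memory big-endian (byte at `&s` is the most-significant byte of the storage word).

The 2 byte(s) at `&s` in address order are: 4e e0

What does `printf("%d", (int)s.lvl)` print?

2

[0]=0x4e [1]=0xe0 (big-endian) → word 0x4ee0
lvl:3 @ bit 13 → (0x4ee0>>13)&0x7 = 0x2  ←
flags:13 @ bit 0 → (0x4ee0>>0)&0x1fff = 0xee0
lvl signed 3b, MSB=0: value = 2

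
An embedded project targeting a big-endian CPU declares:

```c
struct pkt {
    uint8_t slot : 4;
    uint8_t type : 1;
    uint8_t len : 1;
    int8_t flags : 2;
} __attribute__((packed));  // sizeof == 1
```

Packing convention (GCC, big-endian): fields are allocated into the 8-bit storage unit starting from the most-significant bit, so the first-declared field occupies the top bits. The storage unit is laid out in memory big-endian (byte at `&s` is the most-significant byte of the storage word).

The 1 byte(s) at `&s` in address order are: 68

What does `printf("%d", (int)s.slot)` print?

[0]=0x68 (big-endian) → word 0x68
slot:4 @ bit 4 → (0x68>>4)&0xf = 0x6  ←
type:1 @ bit 3 → (0x68>>3)&0x1 = 0x1
len:1 @ bit 2 → (0x68>>2)&0x1 = 0x0
flags:2 @ bit 0 → (0x68>>0)&0x3 = 0x0

6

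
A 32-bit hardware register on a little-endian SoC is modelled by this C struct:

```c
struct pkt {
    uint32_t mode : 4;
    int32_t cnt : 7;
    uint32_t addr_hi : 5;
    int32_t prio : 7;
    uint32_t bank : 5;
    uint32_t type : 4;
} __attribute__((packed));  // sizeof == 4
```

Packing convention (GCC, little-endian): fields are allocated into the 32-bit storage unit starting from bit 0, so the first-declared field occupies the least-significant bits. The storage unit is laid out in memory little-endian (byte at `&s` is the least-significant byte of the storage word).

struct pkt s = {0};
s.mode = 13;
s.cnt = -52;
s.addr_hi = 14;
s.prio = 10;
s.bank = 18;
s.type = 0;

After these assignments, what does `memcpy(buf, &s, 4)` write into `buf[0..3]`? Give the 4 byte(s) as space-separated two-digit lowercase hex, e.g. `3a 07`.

[0+:4] mode=13 & 0xf = 0xd; word=0x0000000d
[4+:7] cnt=-52 & 0x7f = 0x4c; word=0x000004cd
[11+:5] addr_hi=14 & 0x1f = 0xe; word=0x000074cd
[16+:7] prio=10 & 0x7f = 0xa; word=0x000a74cd
[23+:5] bank=18 & 0x1f = 0x12; word=0x090a74cd
[28+:4] type=0 & 0xf = 0x0; word=0x090a74cd
word = 0x090a74cd → little-endian bytes:
  [0]=0xcd  [1]=0x74  [2]=0x0a  [3]=0x09

cd 74 0a 09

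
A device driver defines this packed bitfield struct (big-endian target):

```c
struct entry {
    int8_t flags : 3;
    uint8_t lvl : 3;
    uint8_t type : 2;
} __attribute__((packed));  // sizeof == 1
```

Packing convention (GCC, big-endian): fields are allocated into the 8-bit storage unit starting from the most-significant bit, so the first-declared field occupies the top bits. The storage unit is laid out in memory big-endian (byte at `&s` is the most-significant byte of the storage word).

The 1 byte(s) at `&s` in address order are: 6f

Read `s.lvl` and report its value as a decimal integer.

[0]=0x6f (big-endian) → word 0x6f
flags [5+:3] = (word>>5) & 0x7 = 3
lvl [2+:3] = (word>>2) & 0x7 = 3  ←
type [0+:2] = (word>>0) & 0x3 = 3

3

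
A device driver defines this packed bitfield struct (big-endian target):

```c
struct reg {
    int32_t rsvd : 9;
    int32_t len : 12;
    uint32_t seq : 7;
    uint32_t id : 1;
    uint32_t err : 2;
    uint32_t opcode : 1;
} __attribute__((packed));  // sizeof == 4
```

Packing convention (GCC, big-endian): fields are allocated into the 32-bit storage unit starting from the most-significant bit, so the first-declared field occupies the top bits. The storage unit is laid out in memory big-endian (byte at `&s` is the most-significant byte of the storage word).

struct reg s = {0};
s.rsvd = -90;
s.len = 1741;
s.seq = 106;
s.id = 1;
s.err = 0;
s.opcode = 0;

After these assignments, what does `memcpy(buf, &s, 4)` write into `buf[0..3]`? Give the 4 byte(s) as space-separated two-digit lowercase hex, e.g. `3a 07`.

d3 36 6e a8

rsvd (9b) val=-90 bits=0x1a6 at bit 23: 0xd3000000
len (12b) val=1741 bits=0x6cd at bit 11: 0xd3366800
seq (7b) val=106 bits=0x6a at bit 4: 0xd3366ea0
id (1b) val=1 bits=0x1 at bit 3: 0xd3366ea8
err (2b) val=0 bits=0x0 at bit 1: 0xd3366ea8
opcode (1b) val=0 bits=0x0 at bit 0: 0xd3366ea8
word = 0xd3366ea8 → big-endian bytes:
  [0]=0xd3  [1]=0x36  [2]=0x6e  [3]=0xa8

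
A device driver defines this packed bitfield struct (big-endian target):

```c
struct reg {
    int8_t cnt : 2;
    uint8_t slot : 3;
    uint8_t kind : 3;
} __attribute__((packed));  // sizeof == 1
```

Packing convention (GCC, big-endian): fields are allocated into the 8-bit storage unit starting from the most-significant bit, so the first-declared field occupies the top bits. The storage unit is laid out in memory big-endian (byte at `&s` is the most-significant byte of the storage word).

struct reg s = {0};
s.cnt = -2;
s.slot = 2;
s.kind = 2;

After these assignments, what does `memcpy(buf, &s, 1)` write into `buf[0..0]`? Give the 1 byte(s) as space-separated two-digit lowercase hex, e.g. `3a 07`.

92

[6+:2] cnt=-2 & 0x3 = 0x2; word=0x80
[3+:3] slot=2 & 0x7 = 0x2; word=0x90
[0+:3] kind=2 & 0x7 = 0x2; word=0x92
word = 0x92 → big-endian bytes:
  [0]=0x92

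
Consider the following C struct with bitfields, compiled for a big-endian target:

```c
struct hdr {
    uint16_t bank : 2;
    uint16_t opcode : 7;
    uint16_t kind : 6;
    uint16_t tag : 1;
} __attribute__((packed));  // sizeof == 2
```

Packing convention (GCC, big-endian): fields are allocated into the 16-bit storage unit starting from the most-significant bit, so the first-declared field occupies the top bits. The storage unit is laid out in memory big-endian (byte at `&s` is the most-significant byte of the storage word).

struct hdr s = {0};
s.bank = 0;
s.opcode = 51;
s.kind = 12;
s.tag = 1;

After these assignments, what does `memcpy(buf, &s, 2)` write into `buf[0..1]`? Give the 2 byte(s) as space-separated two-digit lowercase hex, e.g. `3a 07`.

bank (2b) val=0 bits=0x0 at bit 14: 0x0000
opcode (7b) val=51 bits=0x33 at bit 7: 0x1980
kind (6b) val=12 bits=0xc at bit 1: 0x1998
tag (1b) val=1 bits=0x1 at bit 0: 0x1999
word = 0x1999 → big-endian bytes:
  [0]=0x19  [1]=0x99

19 99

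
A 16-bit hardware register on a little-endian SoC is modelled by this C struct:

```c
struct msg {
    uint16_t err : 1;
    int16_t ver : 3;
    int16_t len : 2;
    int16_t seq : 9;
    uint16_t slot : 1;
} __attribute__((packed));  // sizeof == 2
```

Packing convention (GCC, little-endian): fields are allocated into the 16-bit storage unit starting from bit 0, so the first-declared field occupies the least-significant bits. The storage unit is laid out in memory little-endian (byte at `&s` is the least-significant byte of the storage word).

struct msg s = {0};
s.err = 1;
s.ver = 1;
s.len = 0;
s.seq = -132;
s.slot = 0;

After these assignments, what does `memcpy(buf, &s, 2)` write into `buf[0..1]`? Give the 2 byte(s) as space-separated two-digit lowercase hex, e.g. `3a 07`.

err (1b) val=1 bits=0x1 at bit 0: 0x0001
ver (3b) val=1 bits=0x1 at bit 1: 0x0003
len (2b) val=0 bits=0x0 at bit 4: 0x0003
seq (9b) val=-132 bits=0x17c at bit 6: 0x5f03
slot (1b) val=0 bits=0x0 at bit 15: 0x5f03
word = 0x5f03 → little-endian bytes:
  [0]=0x03  [1]=0x5f

03 5f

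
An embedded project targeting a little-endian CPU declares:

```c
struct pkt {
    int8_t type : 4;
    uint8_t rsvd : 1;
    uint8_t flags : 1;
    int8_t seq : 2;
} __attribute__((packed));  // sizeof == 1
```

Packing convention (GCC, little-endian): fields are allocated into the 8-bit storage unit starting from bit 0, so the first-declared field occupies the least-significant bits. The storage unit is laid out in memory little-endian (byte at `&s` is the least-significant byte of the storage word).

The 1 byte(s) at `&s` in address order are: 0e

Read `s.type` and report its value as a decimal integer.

-2

[0]=0x0e (little-endian) → word 0x0e
type:4 @ bit 0 → (0x0e>>0)&0xf = 0xe  ←
rsvd:1 @ bit 4 → (0x0e>>4)&0x1 = 0x0
flags:1 @ bit 5 → (0x0e>>5)&0x1 = 0x0
seq:2 @ bit 6 → (0x0e>>6)&0x3 = 0x0
type signed 4b, MSB=1: 14 - 16 = -2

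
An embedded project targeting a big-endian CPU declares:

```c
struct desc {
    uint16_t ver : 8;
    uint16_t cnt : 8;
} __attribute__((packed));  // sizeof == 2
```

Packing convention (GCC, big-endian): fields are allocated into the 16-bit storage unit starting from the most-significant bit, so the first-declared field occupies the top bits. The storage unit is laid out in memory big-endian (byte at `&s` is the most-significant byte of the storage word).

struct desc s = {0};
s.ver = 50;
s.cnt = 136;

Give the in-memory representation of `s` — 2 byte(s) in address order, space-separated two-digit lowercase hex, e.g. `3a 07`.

32 88

ver:8 = 50 → 0x32 << 8 → word 0x3200
cnt:8 = 136 → 0x88 << 0 → word 0x3288
word = 0x3288 → big-endian bytes:
  [0]=0x32  [1]=0x88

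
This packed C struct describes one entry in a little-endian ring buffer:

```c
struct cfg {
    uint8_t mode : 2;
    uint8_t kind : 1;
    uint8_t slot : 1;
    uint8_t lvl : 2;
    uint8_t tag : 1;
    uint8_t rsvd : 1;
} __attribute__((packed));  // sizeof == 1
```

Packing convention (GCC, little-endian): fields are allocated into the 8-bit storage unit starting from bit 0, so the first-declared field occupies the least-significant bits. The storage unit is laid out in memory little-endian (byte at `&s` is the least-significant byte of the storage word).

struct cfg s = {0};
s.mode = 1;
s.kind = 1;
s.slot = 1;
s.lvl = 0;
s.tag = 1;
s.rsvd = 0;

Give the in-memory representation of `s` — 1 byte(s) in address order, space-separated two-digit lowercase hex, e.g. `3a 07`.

4d

mode:2 = 1 → 0x1 << 0 → word 0x01
kind:1 = 1 → 0x1 << 2 → word 0x05
slot:1 = 1 → 0x1 << 3 → word 0x0d
lvl:2 = 0 → 0x0 << 4 → word 0x0d
tag:1 = 1 → 0x1 << 6 → word 0x4d
rsvd:1 = 0 → 0x0 << 7 → word 0x4d
word = 0x4d → little-endian bytes:
  [0]=0x4d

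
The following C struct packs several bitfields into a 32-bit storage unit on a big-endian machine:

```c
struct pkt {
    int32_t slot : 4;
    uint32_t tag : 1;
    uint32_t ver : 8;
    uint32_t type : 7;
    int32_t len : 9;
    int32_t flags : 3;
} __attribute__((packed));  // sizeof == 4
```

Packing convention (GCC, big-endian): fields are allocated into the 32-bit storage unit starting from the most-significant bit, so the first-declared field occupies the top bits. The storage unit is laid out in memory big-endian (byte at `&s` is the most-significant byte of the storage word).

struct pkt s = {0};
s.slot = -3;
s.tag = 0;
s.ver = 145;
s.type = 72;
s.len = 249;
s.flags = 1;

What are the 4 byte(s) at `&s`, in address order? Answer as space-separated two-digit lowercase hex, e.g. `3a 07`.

d4 8c 87 c9

[28+:4] slot=-3 & 0xf = 0xd; word=0xd0000000
[27+:1] tag=0 & 0x1 = 0x0; word=0xd0000000
[19+:8] ver=145 & 0xff = 0x91; word=0xd4880000
[12+:7] type=72 & 0x7f = 0x48; word=0xd48c8000
[3+:9] len=249 & 0x1ff = 0xf9; word=0xd48c87c8
[0+:3] flags=1 & 0x7 = 0x1; word=0xd48c87c9
word = 0xd48c87c9 → big-endian bytes:
  [0]=0xd4  [1]=0x8c  [2]=0x87  [3]=0xc9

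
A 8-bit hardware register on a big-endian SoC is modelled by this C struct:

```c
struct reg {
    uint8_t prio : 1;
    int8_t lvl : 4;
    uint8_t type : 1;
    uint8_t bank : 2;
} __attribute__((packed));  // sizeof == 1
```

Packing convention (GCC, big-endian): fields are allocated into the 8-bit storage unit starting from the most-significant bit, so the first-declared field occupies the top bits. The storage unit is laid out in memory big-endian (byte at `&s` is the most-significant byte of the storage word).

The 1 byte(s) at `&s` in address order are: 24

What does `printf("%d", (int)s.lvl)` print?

4

[0]=0x24 (big-endian) → word 0x24
prio [7+:1] = (word>>7) & 0x1 = 0
lvl [3+:4] = (word>>3) & 0xf = 4  ←
type [2+:1] = (word>>2) & 0x1 = 1
bank [0+:2] = (word>>0) & 0x3 = 0
lvl signed 4b, MSB=0: value = 4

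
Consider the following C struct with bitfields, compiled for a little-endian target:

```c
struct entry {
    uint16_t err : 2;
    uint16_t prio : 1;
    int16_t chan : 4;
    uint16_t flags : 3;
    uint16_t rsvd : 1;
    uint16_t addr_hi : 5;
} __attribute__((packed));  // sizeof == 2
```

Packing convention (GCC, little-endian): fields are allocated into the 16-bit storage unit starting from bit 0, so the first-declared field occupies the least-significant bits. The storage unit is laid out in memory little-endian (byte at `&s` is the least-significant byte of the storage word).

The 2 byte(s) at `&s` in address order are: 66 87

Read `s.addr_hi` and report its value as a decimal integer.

16

[0]=0x66 [1]=0x87 (little-endian) → word 0x8766
err [0+:2] = (word>>0) & 0x3 = 2
prio [2+:1] = (word>>2) & 0x1 = 1
chan [3+:4] = (word>>3) & 0xf = 12
flags [7+:3] = (word>>7) & 0x7 = 6
rsvd [10+:1] = (word>>10) & 0x1 = 1
addr_hi [11+:5] = (word>>11) & 0x1f = 16  ←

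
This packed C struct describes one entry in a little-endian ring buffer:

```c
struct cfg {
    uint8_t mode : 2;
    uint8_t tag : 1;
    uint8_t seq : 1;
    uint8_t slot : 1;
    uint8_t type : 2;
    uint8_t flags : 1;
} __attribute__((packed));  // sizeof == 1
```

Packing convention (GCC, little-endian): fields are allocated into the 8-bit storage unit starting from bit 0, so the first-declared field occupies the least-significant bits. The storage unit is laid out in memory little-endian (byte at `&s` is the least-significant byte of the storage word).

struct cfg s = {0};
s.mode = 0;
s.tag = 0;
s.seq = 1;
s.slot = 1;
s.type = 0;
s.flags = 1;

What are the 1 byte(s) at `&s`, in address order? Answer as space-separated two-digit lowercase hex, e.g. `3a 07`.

98

mode:2 = 0 → 0x0 << 0 → word 0x00
tag:1 = 0 → 0x0 << 2 → word 0x00
seq:1 = 1 → 0x1 << 3 → word 0x08
slot:1 = 1 → 0x1 << 4 → word 0x18
type:2 = 0 → 0x0 << 5 → word 0x18
flags:1 = 1 → 0x1 << 7 → word 0x98
word = 0x98 → little-endian bytes:
  [0]=0x98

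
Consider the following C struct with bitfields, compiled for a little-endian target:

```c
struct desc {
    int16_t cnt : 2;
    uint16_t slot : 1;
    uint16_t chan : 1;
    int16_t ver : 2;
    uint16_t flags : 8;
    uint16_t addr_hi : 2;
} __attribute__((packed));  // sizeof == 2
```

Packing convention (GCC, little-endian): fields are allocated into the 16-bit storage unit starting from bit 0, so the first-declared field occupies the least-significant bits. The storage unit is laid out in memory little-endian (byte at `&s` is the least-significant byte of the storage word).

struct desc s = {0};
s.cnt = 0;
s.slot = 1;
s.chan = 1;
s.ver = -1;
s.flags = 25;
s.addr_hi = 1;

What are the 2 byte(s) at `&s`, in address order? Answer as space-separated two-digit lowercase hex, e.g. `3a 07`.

7c 46

cnt (2b) val=0 bits=0x0 at bit 0: 0x0000
slot (1b) val=1 bits=0x1 at bit 2: 0x0004
chan (1b) val=1 bits=0x1 at bit 3: 0x000c
ver (2b) val=-1 bits=0x3 at bit 4: 0x003c
flags (8b) val=25 bits=0x19 at bit 6: 0x067c
addr_hi (2b) val=1 bits=0x1 at bit 14: 0x467c
word = 0x467c → little-endian bytes:
  [0]=0x7c  [1]=0x46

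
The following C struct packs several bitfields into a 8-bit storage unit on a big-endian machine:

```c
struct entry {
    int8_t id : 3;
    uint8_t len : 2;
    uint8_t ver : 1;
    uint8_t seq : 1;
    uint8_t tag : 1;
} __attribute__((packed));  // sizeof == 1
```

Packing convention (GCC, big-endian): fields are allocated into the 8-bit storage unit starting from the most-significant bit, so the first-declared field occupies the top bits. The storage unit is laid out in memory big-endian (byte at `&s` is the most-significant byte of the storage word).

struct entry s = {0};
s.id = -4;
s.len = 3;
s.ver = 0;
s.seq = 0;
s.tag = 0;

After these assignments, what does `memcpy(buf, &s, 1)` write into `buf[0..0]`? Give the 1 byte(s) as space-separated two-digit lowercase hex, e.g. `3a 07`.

id:3 = -4 → 0x4 << 5 → word 0x80
len:2 = 3 → 0x3 << 3 → word 0x98
ver:1 = 0 → 0x0 << 2 → word 0x98
seq:1 = 0 → 0x0 << 1 → word 0x98
tag:1 = 0 → 0x0 << 0 → word 0x98
word = 0x98 → big-endian bytes:
  [0]=0x98

98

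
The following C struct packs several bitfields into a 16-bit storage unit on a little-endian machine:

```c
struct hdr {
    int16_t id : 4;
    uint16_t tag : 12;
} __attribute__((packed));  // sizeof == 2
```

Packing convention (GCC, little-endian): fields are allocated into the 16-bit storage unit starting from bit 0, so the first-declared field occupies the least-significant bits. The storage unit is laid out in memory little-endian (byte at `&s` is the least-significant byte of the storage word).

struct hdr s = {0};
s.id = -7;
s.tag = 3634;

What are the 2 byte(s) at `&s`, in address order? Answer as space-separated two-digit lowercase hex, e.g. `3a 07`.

id:4 = -7 → 0x9 << 0 → word 0x0009
tag:12 = 3634 → 0xe32 << 4 → word 0xe329
word = 0xe329 → little-endian bytes:
  [0]=0x29  [1]=0xe3

29 e3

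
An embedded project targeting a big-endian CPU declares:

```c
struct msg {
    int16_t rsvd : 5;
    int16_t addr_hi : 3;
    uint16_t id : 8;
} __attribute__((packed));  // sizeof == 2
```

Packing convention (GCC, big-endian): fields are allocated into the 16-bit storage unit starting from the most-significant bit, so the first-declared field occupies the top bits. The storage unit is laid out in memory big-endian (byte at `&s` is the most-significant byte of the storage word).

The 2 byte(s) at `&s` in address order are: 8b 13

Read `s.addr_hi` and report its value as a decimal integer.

3

[0]=0x8b [1]=0x13 (big-endian) → word 0x8b13
rsvd:5 @ bit 11 → (0x8b13>>11)&0x1f = 0x11
addr_hi:3 @ bit 8 → (0x8b13>>8)&0x7 = 0x3  ←
id:8 @ bit 0 → (0x8b13>>0)&0xff = 0x13
addr_hi signed 3b, MSB=0: value = 3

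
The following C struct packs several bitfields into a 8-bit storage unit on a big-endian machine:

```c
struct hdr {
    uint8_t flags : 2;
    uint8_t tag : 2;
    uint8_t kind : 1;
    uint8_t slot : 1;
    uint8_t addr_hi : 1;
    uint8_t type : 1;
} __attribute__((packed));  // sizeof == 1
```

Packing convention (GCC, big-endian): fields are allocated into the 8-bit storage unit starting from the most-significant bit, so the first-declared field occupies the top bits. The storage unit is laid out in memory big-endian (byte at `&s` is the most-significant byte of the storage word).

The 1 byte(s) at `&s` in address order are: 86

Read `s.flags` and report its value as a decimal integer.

[0]=0x86 (big-endian) → word 0x86
flags [6+:2] = (word>>6) & 0x3 = 2  ←
tag [4+:2] = (word>>4) & 0x3 = 0
kind [3+:1] = (word>>3) & 0x1 = 0
slot [2+:1] = (word>>2) & 0x1 = 1
addr_hi [1+:1] = (word>>1) & 0x1 = 1
type [0+:1] = (word>>0) & 0x1 = 0

2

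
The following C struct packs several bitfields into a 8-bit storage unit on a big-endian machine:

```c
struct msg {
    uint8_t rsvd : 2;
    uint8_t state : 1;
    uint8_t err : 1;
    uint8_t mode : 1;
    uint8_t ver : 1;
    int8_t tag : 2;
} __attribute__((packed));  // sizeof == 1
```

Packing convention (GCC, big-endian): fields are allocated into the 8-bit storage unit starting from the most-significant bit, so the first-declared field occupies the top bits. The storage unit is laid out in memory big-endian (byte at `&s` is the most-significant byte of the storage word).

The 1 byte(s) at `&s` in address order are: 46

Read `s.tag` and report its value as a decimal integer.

-2

[0]=0x46 (big-endian) → word 0x46
rsvd [6+:2] = (word>>6) & 0x3 = 1
state [5+:1] = (word>>5) & 0x1 = 0
err [4+:1] = (word>>4) & 0x1 = 0
mode [3+:1] = (word>>3) & 0x1 = 0
ver [2+:1] = (word>>2) & 0x1 = 1
tag [0+:2] = (word>>0) & 0x3 = 2  ←
tag signed 2b, MSB=1: 2 - 4 = -2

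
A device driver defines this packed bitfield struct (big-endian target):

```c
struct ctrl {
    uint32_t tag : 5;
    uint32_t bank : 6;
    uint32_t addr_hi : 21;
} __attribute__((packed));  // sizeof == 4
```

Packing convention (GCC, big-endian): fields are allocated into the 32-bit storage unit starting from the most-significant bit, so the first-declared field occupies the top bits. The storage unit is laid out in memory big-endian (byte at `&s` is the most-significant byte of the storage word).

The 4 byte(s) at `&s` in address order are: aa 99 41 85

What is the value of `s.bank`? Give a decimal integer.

[0]=0xaa [1]=0x99 [2]=0x41 [3]=0x85 (big-endian) → word 0xaa994185
tag:5 @ bit 27 → (0xaa994185>>27)&0x1f = 0x15
bank:6 @ bit 21 → (0xaa994185>>21)&0x3f = 0x14  ←
addr_hi:21 @ bit 0 → (0xaa994185>>0)&0x1fffff = 0x194185

20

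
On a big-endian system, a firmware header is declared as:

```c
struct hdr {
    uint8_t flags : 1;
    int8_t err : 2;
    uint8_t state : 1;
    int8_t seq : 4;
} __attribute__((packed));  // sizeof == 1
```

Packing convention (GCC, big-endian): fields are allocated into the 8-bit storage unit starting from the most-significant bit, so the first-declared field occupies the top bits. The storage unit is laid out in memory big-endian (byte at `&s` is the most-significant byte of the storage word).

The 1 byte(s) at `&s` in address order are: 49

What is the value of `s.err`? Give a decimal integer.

[0]=0x49 (big-endian) → word 0x49
flags:1 @ bit 7 → (0x49>>7)&0x1 = 0x0
err:2 @ bit 5 → (0x49>>5)&0x3 = 0x2  ←
state:1 @ bit 4 → (0x49>>4)&0x1 = 0x0
seq:4 @ bit 0 → (0x49>>0)&0xf = 0x9
err signed 2b, MSB=1: 2 - 4 = -2

-2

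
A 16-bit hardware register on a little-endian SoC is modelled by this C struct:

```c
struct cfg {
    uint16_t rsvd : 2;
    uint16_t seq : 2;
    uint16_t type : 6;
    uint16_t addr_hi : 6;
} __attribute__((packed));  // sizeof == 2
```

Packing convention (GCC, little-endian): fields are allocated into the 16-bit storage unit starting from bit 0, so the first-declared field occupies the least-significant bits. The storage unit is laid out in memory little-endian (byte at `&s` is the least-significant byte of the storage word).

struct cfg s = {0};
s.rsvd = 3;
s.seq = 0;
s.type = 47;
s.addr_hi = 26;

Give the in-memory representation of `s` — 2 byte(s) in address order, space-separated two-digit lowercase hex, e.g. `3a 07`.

[0+:2] rsvd=3 & 0x3 = 0x3; word=0x0003
[2+:2] seq=0 & 0x3 = 0x0; word=0x0003
[4+:6] type=47 & 0x3f = 0x2f; word=0x02f3
[10+:6] addr_hi=26 & 0x3f = 0x1a; word=0x6af3
word = 0x6af3 → little-endian bytes:
  [0]=0xf3  [1]=0x6a

f3 6a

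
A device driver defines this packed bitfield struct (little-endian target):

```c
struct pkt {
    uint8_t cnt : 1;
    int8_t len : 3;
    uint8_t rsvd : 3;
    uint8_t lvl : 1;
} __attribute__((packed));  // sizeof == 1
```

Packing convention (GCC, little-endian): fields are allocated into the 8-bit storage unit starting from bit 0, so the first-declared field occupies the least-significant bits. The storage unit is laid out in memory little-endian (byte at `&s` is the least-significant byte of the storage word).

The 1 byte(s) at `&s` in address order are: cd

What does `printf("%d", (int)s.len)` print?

-2

[0]=0xcd (little-endian) → word 0xcd
cnt [0+:1] = (word>>0) & 0x1 = 1
len [1+:3] = (word>>1) & 0x7 = 6  ←
rsvd [4+:3] = (word>>4) & 0x7 = 4
lvl [7+:1] = (word>>7) & 0x1 = 1
len signed 3b, MSB=1: 6 - 8 = -2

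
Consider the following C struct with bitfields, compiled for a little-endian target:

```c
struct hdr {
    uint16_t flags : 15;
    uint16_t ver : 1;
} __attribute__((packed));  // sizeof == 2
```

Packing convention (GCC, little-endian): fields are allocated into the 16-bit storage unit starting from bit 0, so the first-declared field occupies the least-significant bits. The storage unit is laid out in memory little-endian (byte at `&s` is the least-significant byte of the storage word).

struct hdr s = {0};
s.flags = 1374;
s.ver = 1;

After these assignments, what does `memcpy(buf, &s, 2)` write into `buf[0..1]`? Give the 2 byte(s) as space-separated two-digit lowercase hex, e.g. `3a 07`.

[0+:15] flags=1374 & 0x7fff = 0x55e; word=0x055e
[15+:1] ver=1 & 0x1 = 0x1; word=0x855e
word = 0x855e → little-endian bytes:
  [0]=0x5e  [1]=0x85

5e 85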